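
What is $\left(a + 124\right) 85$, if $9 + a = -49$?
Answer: $5610$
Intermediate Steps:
$a = -58$ ($a = -9 - 49 = -58$)
$\left(a + 124\right) 85 = \left(-58 + 124\right) 85 = 66 \cdot 85 = 5610$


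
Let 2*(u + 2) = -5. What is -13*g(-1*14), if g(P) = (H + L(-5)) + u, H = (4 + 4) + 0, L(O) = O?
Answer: 39/2 ≈ 19.500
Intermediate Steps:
u = -9/2 (u = -2 + (1/2)*(-5) = -2 - 5/2 = -9/2 ≈ -4.5000)
H = 8 (H = 8 + 0 = 8)
g(P) = -3/2 (g(P) = (8 - 5) - 9/2 = 3 - 9/2 = -3/2)
-13*g(-1*14) = -13*(-3/2) = 39/2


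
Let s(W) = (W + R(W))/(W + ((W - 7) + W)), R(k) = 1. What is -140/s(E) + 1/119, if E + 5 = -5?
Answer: -616411/1071 ≈ -575.55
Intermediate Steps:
E = -10 (E = -5 - 5 = -10)
s(W) = (1 + W)/(-7 + 3*W) (s(W) = (W + 1)/(W + ((W - 7) + W)) = (1 + W)/(W + ((-7 + W) + W)) = (1 + W)/(W + (-7 + 2*W)) = (1 + W)/(-7 + 3*W))
-140/s(E) + 1/119 = -140*(-7 + 3*(-10))/(1 - 10) + 1/119 = -140/(-9/(-7 - 30)) + 1*(1/119) = -140/(-9/(-37)) + 1/119 = -140/((-1/37*(-9))) + 1/119 = -140/9/37 + 1/119 = -140*37/9 + 1/119 = -5180/9 + 1/119 = -616411/1071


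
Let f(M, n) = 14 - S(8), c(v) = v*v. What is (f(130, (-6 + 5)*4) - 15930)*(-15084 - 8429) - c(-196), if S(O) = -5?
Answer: 374076927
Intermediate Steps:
c(v) = v²
f(M, n) = 19 (f(M, n) = 14 - 1*(-5) = 14 + 5 = 19)
(f(130, (-6 + 5)*4) - 15930)*(-15084 - 8429) - c(-196) = (19 - 15930)*(-15084 - 8429) - 1*(-196)² = -15911*(-23513) - 1*38416 = 374115343 - 38416 = 374076927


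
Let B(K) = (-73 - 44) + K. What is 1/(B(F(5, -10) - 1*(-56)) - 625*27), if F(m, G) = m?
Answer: -1/16931 ≈ -5.9063e-5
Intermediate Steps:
B(K) = -117 + K
1/(B(F(5, -10) - 1*(-56)) - 625*27) = 1/((-117 + (5 - 1*(-56))) - 625*27) = 1/((-117 + (5 + 56)) - 16875) = 1/((-117 + 61) - 16875) = 1/(-56 - 16875) = 1/(-16931) = -1/16931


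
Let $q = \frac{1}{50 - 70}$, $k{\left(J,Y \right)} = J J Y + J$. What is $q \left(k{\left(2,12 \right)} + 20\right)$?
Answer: $- \frac{7}{2} \approx -3.5$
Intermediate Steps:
$k{\left(J,Y \right)} = J + Y J^{2}$ ($k{\left(J,Y \right)} = J^{2} Y + J = Y J^{2} + J = J + Y J^{2}$)
$q = - \frac{1}{20}$ ($q = \frac{1}{-20} = - \frac{1}{20} \approx -0.05$)
$q \left(k{\left(2,12 \right)} + 20\right) = - \frac{2 \left(1 + 2 \cdot 12\right) + 20}{20} = - \frac{2 \left(1 + 24\right) + 20}{20} = - \frac{2 \cdot 25 + 20}{20} = - \frac{50 + 20}{20} = \left(- \frac{1}{20}\right) 70 = - \frac{7}{2}$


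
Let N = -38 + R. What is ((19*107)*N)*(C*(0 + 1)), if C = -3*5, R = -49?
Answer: 2653065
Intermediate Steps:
N = -87 (N = -38 - 49 = -87)
C = -15
((19*107)*N)*(C*(0 + 1)) = ((19*107)*(-87))*(-15*(0 + 1)) = (2033*(-87))*(-15*1) = -176871*(-15) = 2653065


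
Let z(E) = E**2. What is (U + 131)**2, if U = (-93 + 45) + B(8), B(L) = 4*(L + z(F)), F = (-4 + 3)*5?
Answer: 46225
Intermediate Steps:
F = -5 (F = -1*5 = -5)
B(L) = 100 + 4*L (B(L) = 4*(L + (-5)**2) = 4*(L + 25) = 4*(25 + L) = 100 + 4*L)
U = 84 (U = (-93 + 45) + (100 + 4*8) = -48 + (100 + 32) = -48 + 132 = 84)
(U + 131)**2 = (84 + 131)**2 = 215**2 = 46225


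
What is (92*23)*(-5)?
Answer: -10580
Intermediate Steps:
(92*23)*(-5) = 2116*(-5) = -10580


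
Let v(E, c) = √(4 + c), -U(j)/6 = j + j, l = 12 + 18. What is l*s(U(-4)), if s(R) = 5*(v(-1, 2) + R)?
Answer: 7200 + 150*√6 ≈ 7567.4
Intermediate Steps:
l = 30
U(j) = -12*j (U(j) = -6*(j + j) = -12*j)
s(R) = 5*R + 5*√6 (s(R) = 5*(√(4 + 2) + R) = 5*(√6 + R) = 5*(R + √6) = 5*R + 5*√6)
l*s(U(-4)) = 30*(5*(-12*(-4)) + 5*√6) = 30*(5*48 + 5*√6) = 30*(240 + 5*√6) = 7200 + 150*√6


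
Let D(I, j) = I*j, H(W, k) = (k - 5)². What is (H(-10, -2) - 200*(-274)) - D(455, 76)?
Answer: 20269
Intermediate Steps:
H(W, k) = (-5 + k)²
(H(-10, -2) - 200*(-274)) - D(455, 76) = ((-5 - 2)² - 200*(-274)) - 455*76 = ((-7)² + 54800) - 1*34580 = (49 + 54800) - 34580 = 54849 - 34580 = 20269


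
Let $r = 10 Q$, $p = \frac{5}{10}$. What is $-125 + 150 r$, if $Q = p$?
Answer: $625$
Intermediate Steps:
$p = \frac{1}{2}$ ($p = 5 \cdot \frac{1}{10} = \frac{1}{2} \approx 0.5$)
$Q = \frac{1}{2} \approx 0.5$
$r = 5$ ($r = 10 \cdot \frac{1}{2} = 5$)
$-125 + 150 r = -125 + 150 \cdot 5 = -125 + 750 = 625$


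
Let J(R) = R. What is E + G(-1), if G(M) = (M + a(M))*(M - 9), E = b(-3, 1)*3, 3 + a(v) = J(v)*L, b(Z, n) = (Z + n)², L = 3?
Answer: 82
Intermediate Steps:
a(v) = -3 + 3*v (a(v) = -3 + v*3 = -3 + 3*v)
E = 12 (E = (-3 + 1)²*3 = (-2)²*3 = 4*3 = 12)
G(M) = (-9 + M)*(-3 + 4*M) (G(M) = (M + (-3 + 3*M))*(M - 9) = (-3 + 4*M)*(-9 + M) = (-9 + M)*(-3 + 4*M))
E + G(-1) = 12 + (27 - 39*(-1) + 4*(-1)²) = 12 + (27 + 39 + 4*1) = 12 + (27 + 39 + 4) = 12 + 70 = 82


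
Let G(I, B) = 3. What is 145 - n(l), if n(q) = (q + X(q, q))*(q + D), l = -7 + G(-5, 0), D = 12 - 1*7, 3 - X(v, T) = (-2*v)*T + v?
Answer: 110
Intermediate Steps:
X(v, T) = 3 - v + 2*T*v (X(v, T) = 3 - ((-2*v)*T + v) = 3 - (-2*T*v + v) = 3 - (v - 2*T*v) = 3 + (-v + 2*T*v) = 3 - v + 2*T*v)
D = 5 (D = 12 - 7 = 5)
l = -4 (l = -7 + 3 = -4)
n(q) = (3 + 2*q²)*(5 + q) (n(q) = (q + (3 - q + 2*q*q))*(q + 5) = (q + (3 - q + 2*q²))*(5 + q) = (3 + 2*q²)*(5 + q))
145 - n(l) = 145 - (15 + 2*(-4)³ + 3*(-4) + 10*(-4)²) = 145 - (15 + 2*(-64) - 12 + 10*16) = 145 - (15 - 128 - 12 + 160) = 145 - 1*35 = 145 - 35 = 110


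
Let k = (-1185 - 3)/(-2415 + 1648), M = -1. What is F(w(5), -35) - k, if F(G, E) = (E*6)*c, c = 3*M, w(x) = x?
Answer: 482022/767 ≈ 628.45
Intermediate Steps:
c = -3 (c = 3*(-1) = -3)
F(G, E) = -18*E (F(G, E) = (E*6)*(-3) = (6*E)*(-3) = -18*E)
k = 1188/767 (k = -1188/(-767) = -1188*(-1/767) = 1188/767 ≈ 1.5489)
F(w(5), -35) - k = -18*(-35) - 1*1188/767 = 630 - 1188/767 = 482022/767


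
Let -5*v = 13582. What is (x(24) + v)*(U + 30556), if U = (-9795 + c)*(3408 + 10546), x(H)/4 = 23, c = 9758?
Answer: 6373906524/5 ≈ 1.2748e+9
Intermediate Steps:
v = -13582/5 (v = -1/5*13582 = -13582/5 ≈ -2716.4)
x(H) = 92 (x(H) = 4*23 = 92)
U = -516298 (U = (-9795 + 9758)*(3408 + 10546) = -37*13954 = -516298)
(x(24) + v)*(U + 30556) = (92 - 13582/5)*(-516298 + 30556) = -13122/5*(-485742) = 6373906524/5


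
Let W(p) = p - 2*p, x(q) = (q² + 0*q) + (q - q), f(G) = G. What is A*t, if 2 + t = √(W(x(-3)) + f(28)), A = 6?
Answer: -12 + 6*√19 ≈ 14.153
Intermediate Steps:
x(q) = q² (x(q) = (q² + 0) + 0 = q² + 0 = q²)
W(p) = -p
t = -2 + √19 (t = -2 + √(-1*(-3)² + 28) = -2 + √(-1*9 + 28) = -2 + √(-9 + 28) = -2 + √19 ≈ 2.3589)
A*t = 6*(-2 + √19) = -12 + 6*√19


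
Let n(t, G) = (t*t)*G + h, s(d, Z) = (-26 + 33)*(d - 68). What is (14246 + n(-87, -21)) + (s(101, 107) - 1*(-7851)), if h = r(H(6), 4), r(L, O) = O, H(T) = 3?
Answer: -136617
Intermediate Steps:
s(d, Z) = -476 + 7*d (s(d, Z) = 7*(-68 + d) = -476 + 7*d)
h = 4
n(t, G) = 4 + G*t**2 (n(t, G) = (t*t)*G + 4 = t**2*G + 4 = G*t**2 + 4 = 4 + G*t**2)
(14246 + n(-87, -21)) + (s(101, 107) - 1*(-7851)) = (14246 + (4 - 21*(-87)**2)) + ((-476 + 7*101) - 1*(-7851)) = (14246 + (4 - 21*7569)) + ((-476 + 707) + 7851) = (14246 + (4 - 158949)) + (231 + 7851) = (14246 - 158945) + 8082 = -144699 + 8082 = -136617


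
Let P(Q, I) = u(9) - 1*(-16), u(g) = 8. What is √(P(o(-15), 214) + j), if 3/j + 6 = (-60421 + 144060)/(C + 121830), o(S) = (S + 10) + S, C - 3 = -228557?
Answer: 2*√3086958534465/723983 ≈ 4.8536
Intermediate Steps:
C = -228554 (C = 3 - 228557 = -228554)
o(S) = 10 + 2*S (o(S) = (10 + S) + S = 10 + 2*S)
j = -320172/723983 (j = 3/(-6 + (-60421 + 144060)/(-228554 + 121830)) = 3/(-6 + 83639/(-106724)) = 3/(-6 + 83639*(-1/106724)) = 3/(-6 - 83639/106724) = 3/(-723983/106724) = 3*(-106724/723983) = -320172/723983 ≈ -0.44224)
P(Q, I) = 24 (P(Q, I) = 8 - 1*(-16) = 8 + 16 = 24)
√(P(o(-15), 214) + j) = √(24 - 320172/723983) = √(17055420/723983) = 2*√3086958534465/723983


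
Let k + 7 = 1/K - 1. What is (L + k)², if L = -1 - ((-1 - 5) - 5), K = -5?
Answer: 81/25 ≈ 3.2400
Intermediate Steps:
k = -41/5 (k = -7 + (1/(-5) - 1) = -7 + (1*(-⅕) - 1) = -7 + (-⅕ - 1) = -7 - 6/5 = -41/5 ≈ -8.2000)
L = 10 (L = -1 - (-6 - 5) = -1 - 1*(-11) = -1 + 11 = 10)
(L + k)² = (10 - 41/5)² = (9/5)² = 81/25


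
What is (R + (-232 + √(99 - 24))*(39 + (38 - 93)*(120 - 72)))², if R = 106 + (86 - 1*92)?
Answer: 364758265099 - 15697867320*√3 ≈ 3.3757e+11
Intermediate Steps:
R = 100 (R = 106 + (86 - 92) = 106 - 6 = 100)
(R + (-232 + √(99 - 24))*(39 + (38 - 93)*(120 - 72)))² = (100 + (-232 + √(99 - 24))*(39 + (38 - 93)*(120 - 72)))² = (100 + (-232 + √75)*(39 - 55*48))² = (100 + (-232 + 5*√3)*(39 - 2640))² = (100 + (-232 + 5*√3)*(-2601))² = (100 + (603432 - 13005*√3))² = (603532 - 13005*√3)²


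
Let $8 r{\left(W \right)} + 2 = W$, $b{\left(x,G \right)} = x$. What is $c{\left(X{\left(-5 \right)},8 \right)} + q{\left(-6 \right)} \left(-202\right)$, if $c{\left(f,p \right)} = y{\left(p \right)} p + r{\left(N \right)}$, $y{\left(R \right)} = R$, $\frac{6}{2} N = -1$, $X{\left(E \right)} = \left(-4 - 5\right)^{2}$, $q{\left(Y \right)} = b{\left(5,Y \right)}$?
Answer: $- \frac{22711}{24} \approx -946.29$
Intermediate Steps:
$q{\left(Y \right)} = 5$
$X{\left(E \right)} = 81$ ($X{\left(E \right)} = \left(-9\right)^{2} = 81$)
$N = - \frac{1}{3}$ ($N = \frac{1}{3} \left(-1\right) = - \frac{1}{3} \approx -0.33333$)
$r{\left(W \right)} = - \frac{1}{4} + \frac{W}{8}$
$c{\left(f,p \right)} = - \frac{7}{24} + p^{2}$ ($c{\left(f,p \right)} = p p + \left(- \frac{1}{4} + \frac{1}{8} \left(- \frac{1}{3}\right)\right) = p^{2} - \frac{7}{24} = - \frac{7}{24} + p^{2}$)
$c{\left(X{\left(-5 \right)},8 \right)} + q{\left(-6 \right)} \left(-202\right) = \left(- \frac{7}{24} + 8^{2}\right) + 5 \left(-202\right) = \left(- \frac{7}{24} + 64\right) - 1010 = \frac{1529}{24} - 1010 = - \frac{22711}{24}$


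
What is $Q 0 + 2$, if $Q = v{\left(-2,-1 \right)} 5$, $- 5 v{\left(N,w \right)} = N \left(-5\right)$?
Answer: $2$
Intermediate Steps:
$v{\left(N,w \right)} = N$ ($v{\left(N,w \right)} = - \frac{N \left(-5\right)}{5} = - \frac{\left(-5\right) N}{5} = N$)
$Q = -10$ ($Q = \left(-2\right) 5 = -10$)
$Q 0 + 2 = \left(-10\right) 0 + 2 = 0 + 2 = 2$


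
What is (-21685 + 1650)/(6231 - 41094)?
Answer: 20035/34863 ≈ 0.57468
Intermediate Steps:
(-21685 + 1650)/(6231 - 41094) = -20035/(-34863) = -20035*(-1/34863) = 20035/34863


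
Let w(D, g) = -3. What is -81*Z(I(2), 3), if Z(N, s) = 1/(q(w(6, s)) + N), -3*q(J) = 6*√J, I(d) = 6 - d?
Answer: -81/7 - 81*I*√3/14 ≈ -11.571 - 10.021*I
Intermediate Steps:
q(J) = -2*√J
Z(N, s) = 1/(N - 2*I*√3) (Z(N, s) = 1/(-2*I*√3 + N) = 1/(N - 2*I*√3))
-81*Z(I(2), 3) = -81/((6 - 1*2) - 2*I*√3) = -81/((6 - 2) - 2*I*√3) = -81/(4 - 2*I*√3)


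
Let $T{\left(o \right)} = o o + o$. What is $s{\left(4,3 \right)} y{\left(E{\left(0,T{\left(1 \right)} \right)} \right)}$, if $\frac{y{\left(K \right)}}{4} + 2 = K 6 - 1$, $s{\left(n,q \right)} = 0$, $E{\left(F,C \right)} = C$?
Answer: $0$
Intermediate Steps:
$T{\left(o \right)} = o + o^{2}$ ($T{\left(o \right)} = o^{2} + o = o + o^{2}$)
$y{\left(K \right)} = -12 + 24 K$ ($y{\left(K \right)} = -8 + 4 \left(K 6 - 1\right) = -8 + 4 \left(6 K - 1\right) = -8 + 4 \left(-1 + 6 K\right) = -8 + \left(-4 + 24 K\right) = -12 + 24 K$)
$s{\left(4,3 \right)} y{\left(E{\left(0,T{\left(1 \right)} \right)} \right)} = 0 \left(-12 + 24 \cdot 1 \left(1 + 1\right)\right) = 0 \left(-12 + 24 \cdot 1 \cdot 2\right) = 0 \left(-12 + 24 \cdot 2\right) = 0 \left(-12 + 48\right) = 0 \cdot 36 = 0$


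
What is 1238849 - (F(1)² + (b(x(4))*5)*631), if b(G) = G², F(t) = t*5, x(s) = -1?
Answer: 1235669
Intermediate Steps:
F(t) = 5*t
1238849 - (F(1)² + (b(x(4))*5)*631) = 1238849 - ((5*1)² + ((-1)²*5)*631) = 1238849 - (5² + (1*5)*631) = 1238849 - (25 + 5*631) = 1238849 - (25 + 3155) = 1238849 - 1*3180 = 1238849 - 3180 = 1235669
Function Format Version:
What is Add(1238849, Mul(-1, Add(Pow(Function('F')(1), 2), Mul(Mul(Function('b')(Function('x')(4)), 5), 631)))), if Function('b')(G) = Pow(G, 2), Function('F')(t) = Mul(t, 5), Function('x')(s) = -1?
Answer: 1235669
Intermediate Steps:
Function('F')(t) = Mul(5, t)
Add(1238849, Mul(-1, Add(Pow(Function('F')(1), 2), Mul(Mul(Function('b')(Function('x')(4)), 5), 631)))) = Add(1238849, Mul(-1, Add(Pow(Mul(5, 1), 2), Mul(Mul(Pow(-1, 2), 5), 631)))) = Add(1238849, Mul(-1, Add(Pow(5, 2), Mul(Mul(1, 5), 631)))) = Add(1238849, Mul(-1, Add(25, Mul(5, 631)))) = Add(1238849, Mul(-1, Add(25, 3155))) = Add(1238849, Mul(-1, 3180)) = Add(1238849, -3180) = 1235669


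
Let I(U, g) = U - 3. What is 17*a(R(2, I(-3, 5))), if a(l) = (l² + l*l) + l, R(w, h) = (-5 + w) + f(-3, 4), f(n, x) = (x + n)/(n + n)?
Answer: 2584/9 ≈ 287.11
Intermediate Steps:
I(U, g) = -3 + U
f(n, x) = (n + x)/(2*n) (f(n, x) = (n + x)/((2*n)) = (n + x)*(1/(2*n)) = (n + x)/(2*n))
R(w, h) = -31/6 + w (R(w, h) = (-5 + w) + (½)*(-3 + 4)/(-3) = (-5 + w) + (½)*(-⅓)*1 = (-5 + w) - ⅙ = -31/6 + w)
a(l) = l + 2*l² (a(l) = (l² + l²) + l = 2*l² + l = l + 2*l²)
17*a(R(2, I(-3, 5))) = 17*((-31/6 + 2)*(1 + 2*(-31/6 + 2))) = 17*(-19*(1 + 2*(-19/6))/6) = 17*(-19*(1 - 19/3)/6) = 17*(-19/6*(-16/3)) = 17*(152/9) = 2584/9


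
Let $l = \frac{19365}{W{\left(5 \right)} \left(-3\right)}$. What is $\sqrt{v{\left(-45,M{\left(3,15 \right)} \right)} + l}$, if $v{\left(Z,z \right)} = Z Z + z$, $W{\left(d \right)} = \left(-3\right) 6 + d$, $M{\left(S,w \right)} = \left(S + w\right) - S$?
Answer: $\frac{5 \sqrt{17147}}{13} \approx 50.364$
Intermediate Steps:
$M{\left(S,w \right)} = w$
$W{\left(d \right)} = -18 + d$
$v{\left(Z,z \right)} = z + Z^{2}$ ($v{\left(Z,z \right)} = Z^{2} + z = z + Z^{2}$)
$l = \frac{6455}{13}$ ($l = \frac{19365}{\left(-18 + 5\right) \left(-3\right)} = \frac{19365}{\left(-13\right) \left(-3\right)} = \frac{19365}{39} = 19365 \cdot \frac{1}{39} = \frac{6455}{13} \approx 496.54$)
$\sqrt{v{\left(-45,M{\left(3,15 \right)} \right)} + l} = \sqrt{\left(15 + \left(-45\right)^{2}\right) + \frac{6455}{13}} = \sqrt{\left(15 + 2025\right) + \frac{6455}{13}} = \sqrt{2040 + \frac{6455}{13}} = \sqrt{\frac{32975}{13}} = \frac{5 \sqrt{17147}}{13}$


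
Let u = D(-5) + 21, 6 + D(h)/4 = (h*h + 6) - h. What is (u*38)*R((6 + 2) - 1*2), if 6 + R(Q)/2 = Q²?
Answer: 321480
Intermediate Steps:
D(h) = -4*h + 4*h² (D(h) = -24 + 4*((h*h + 6) - h) = -24 + 4*((h² + 6) - h) = -24 + 4*((6 + h²) - h) = -24 + 4*(6 + h² - h) = -24 + (24 - 4*h + 4*h²) = -4*h + 4*h²)
u = 141 (u = 4*(-5)*(-1 - 5) + 21 = 4*(-5)*(-6) + 21 = 120 + 21 = 141)
R(Q) = -12 + 2*Q²
(u*38)*R((6 + 2) - 1*2) = (141*38)*(-12 + 2*((6 + 2) - 1*2)²) = 5358*(-12 + 2*(8 - 2)²) = 5358*(-12 + 2*6²) = 5358*(-12 + 2*36) = 5358*(-12 + 72) = 5358*60 = 321480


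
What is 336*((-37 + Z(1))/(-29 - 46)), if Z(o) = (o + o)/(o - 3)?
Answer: 4256/25 ≈ 170.24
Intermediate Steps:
Z(o) = 2*o/(-3 + o) (Z(o) = (2*o)/(-3 + o) = 2*o/(-3 + o))
336*((-37 + Z(1))/(-29 - 46)) = 336*((-37 + 2*1/(-3 + 1))/(-29 - 46)) = 336*((-37 + 2*1/(-2))/(-75)) = 336*((-37 + 2*1*(-½))*(-1/75)) = 336*((-37 - 1)*(-1/75)) = 336*(-38*(-1/75)) = 336*(38/75) = 4256/25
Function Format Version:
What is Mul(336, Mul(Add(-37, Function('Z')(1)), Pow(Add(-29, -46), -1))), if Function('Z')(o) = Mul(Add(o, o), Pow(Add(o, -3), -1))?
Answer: Rational(4256, 25) ≈ 170.24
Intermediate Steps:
Function('Z')(o) = Mul(2, o, Pow(Add(-3, o), -1)) (Function('Z')(o) = Mul(Mul(2, o), Pow(Add(-3, o), -1)) = Mul(2, o, Pow(Add(-3, o), -1)))
Mul(336, Mul(Add(-37, Function('Z')(1)), Pow(Add(-29, -46), -1))) = Mul(336, Mul(Add(-37, Mul(2, 1, Pow(Add(-3, 1), -1))), Pow(Add(-29, -46), -1))) = Mul(336, Mul(Add(-37, Mul(2, 1, Pow(-2, -1))), Pow(-75, -1))) = Mul(336, Mul(Add(-37, Mul(2, 1, Rational(-1, 2))), Rational(-1, 75))) = Mul(336, Mul(Add(-37, -1), Rational(-1, 75))) = Mul(336, Mul(-38, Rational(-1, 75))) = Mul(336, Rational(38, 75)) = Rational(4256, 25)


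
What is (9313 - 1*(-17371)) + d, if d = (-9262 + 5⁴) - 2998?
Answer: 15049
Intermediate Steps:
d = -11635 (d = (-9262 + 625) - 2998 = -8637 - 2998 = -11635)
(9313 - 1*(-17371)) + d = (9313 - 1*(-17371)) - 11635 = (9313 + 17371) - 11635 = 26684 - 11635 = 15049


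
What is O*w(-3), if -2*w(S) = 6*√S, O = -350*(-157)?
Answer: -164850*I*√3 ≈ -2.8553e+5*I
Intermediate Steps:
O = 54950
w(S) = -3*√S
O*w(-3) = 54950*(-3*I*√3) = -164850*I*√3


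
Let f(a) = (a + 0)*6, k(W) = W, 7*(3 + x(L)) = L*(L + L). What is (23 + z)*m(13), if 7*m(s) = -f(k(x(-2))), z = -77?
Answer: -4212/49 ≈ -85.959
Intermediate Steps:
x(L) = -3 + 2*L**2/7 (x(L) = -3 + (L*(L + L))/7 = -3 + (L*(2*L))/7 = -3 + (2*L**2)/7 = -3 + 2*L**2/7)
f(a) = 6*a (f(a) = a*6 = 6*a)
m(s) = 78/49 (m(s) = (-6*(-3 + (2/7)*(-2)**2))/7 = (-6*(-3 + (2/7)*4))/7 = (-6*(-3 + 8/7))/7 = (-6*(-13)/7)/7 = (-1*(-78/7))/7 = (1/7)*(78/7) = 78/49)
(23 + z)*m(13) = (23 - 77)*(78/49) = -54*78/49 = -4212/49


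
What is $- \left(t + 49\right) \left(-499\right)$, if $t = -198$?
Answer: $-74351$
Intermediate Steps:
$- \left(t + 49\right) \left(-499\right) = - \left(-198 + 49\right) \left(-499\right) = - \left(-149\right) \left(-499\right) = \left(-1\right) 74351 = -74351$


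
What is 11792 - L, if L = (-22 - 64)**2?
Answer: 4396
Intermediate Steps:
L = 7396 (L = (-86)**2 = 7396)
11792 - L = 11792 - 1*7396 = 11792 - 7396 = 4396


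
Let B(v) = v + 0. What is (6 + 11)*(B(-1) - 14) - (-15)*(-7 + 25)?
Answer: 15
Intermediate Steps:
B(v) = v
(6 + 11)*(B(-1) - 14) - (-15)*(-7 + 25) = (6 + 11)*(-1 - 14) - (-15)*(-7 + 25) = 17*(-15) - (-15)*18 = -255 - 1*(-270) = -255 + 270 = 15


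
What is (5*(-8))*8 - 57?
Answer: -377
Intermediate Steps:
(5*(-8))*8 - 57 = -40*8 - 57 = -320 - 57 = -377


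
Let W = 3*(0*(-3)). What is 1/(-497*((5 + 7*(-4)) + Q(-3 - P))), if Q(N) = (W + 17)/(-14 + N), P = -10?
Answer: 1/12638 ≈ 7.9126e-5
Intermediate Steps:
W = 0 (W = 3*0 = 0)
Q(N) = 17/(-14 + N) (Q(N) = (0 + 17)/(-14 + N) = 17/(-14 + N))
1/(-497*((5 + 7*(-4)) + Q(-3 - P))) = 1/(-497*((5 + 7*(-4)) + 17/(-14 + (-3 - 1*(-10))))) = 1/(-497*((5 - 28) + 17/(-14 + (-3 + 10)))) = 1/(-497*(-23 + 17/(-14 + 7))) = 1/(-497*(-23 + 17/(-7))) = 1/(-497*(-23 + 17*(-⅐))) = 1/(-497*(-23 - 17/7)) = 1/(-497*(-178/7)) = 1/12638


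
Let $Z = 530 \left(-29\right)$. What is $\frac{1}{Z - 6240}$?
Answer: $- \frac{1}{21610} \approx -4.6275 \cdot 10^{-5}$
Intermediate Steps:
$Z = -15370$
$\frac{1}{Z - 6240} = \frac{1}{-15370 - 6240} = \frac{1}{-21610} = - \frac{1}{21610}$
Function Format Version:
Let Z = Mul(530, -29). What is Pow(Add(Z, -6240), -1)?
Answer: Rational(-1, 21610) ≈ -4.6275e-5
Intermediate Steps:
Z = -15370
Pow(Add(Z, -6240), -1) = Pow(Add(-15370, -6240), -1) = Pow(-21610, -1) = Rational(-1, 21610)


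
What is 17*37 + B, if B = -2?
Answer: 627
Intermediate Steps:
17*37 + B = 17*37 - 2 = 629 - 2 = 627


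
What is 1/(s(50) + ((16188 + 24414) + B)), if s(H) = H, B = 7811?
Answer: 1/48463 ≈ 2.0634e-5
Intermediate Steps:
1/(s(50) + ((16188 + 24414) + B)) = 1/(50 + ((16188 + 24414) + 7811)) = 1/(50 + (40602 + 7811)) = 1/(50 + 48413) = 1/48463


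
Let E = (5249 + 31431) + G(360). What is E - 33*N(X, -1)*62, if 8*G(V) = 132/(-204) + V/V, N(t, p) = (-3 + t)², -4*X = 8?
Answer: -983957/68 ≈ -14470.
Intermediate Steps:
X = -2 (X = -¼*8 = -2)
G(V) = 3/68 (G(V) = (132/(-204) + V/V)/8 = (132*(-1/204) + 1)/8 = (-11/17 + 1)/8 = (⅛)*(6/17) = 3/68)
E = 2494243/68 (E = (5249 + 31431) + 3/68 = 36680 + 3/68 = 2494243/68 ≈ 36680.)
E - 33*N(X, -1)*62 = 2494243/68 - 33*(-3 - 2)²*62 = 2494243/68 - 33*(-5)²*62 = 2494243/68 - 33*25*62 = 2494243/68 - 825*62 = 2494243/68 - 51150 = -983957/68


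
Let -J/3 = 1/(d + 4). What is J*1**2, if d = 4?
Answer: -3/8 ≈ -0.37500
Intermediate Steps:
J = -3/8 (J = -3/(4 + 4) = -3/8 ≈ -0.37500)
J*1**2 = -3/8*1**2 = -3/8*1 = -3/8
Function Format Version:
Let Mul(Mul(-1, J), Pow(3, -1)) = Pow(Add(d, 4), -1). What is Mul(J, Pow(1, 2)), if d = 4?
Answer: Rational(-3, 8) ≈ -0.37500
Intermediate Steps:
J = Rational(-3, 8) (J = Mul(-3, Pow(Add(4, 4), -1)) = Mul(-3, Pow(8, -1)) = Mul(-3, Rational(1, 8)) = Rational(-3, 8) ≈ -0.37500)
Mul(J, Pow(1, 2)) = Mul(Rational(-3, 8), Pow(1, 2)) = Mul(Rational(-3, 8), 1) = Rational(-3, 8)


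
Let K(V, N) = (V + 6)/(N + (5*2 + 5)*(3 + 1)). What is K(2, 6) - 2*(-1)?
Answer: 70/33 ≈ 2.1212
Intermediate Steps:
K(V, N) = (6 + V)/(60 + N) (K(V, N) = (6 + V)/(N + (10 + 5)*4) = (6 + V)/(N + 15*4) = (6 + V)/(N + 60) = (6 + V)/(60 + N))
K(2, 6) - 2*(-1) = (6 + 2)/(60 + 6) - 2*(-1) = 8/66 + 2 = (1/66)*8 + 2 = 4/33 + 2 = 70/33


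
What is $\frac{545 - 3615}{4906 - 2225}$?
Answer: $- \frac{3070}{2681} \approx -1.1451$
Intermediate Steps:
$\frac{545 - 3615}{4906 - 2225} = - \frac{3070}{2681}$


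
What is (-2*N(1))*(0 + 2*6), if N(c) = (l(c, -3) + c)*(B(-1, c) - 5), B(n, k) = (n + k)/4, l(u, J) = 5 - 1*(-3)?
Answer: 1080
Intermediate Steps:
l(u, J) = 8 (l(u, J) = 5 + 3 = 8)
B(n, k) = k/4 + n/4 (B(n, k) = (k + n)*(¼) = k/4 + n/4)
N(c) = (8 + c)*(-21/4 + c/4) (N(c) = (8 + c)*((c/4 + (¼)*(-1)) - 5) = (8 + c)*((c/4 - ¼) - 5) = (8 + c)*((-¼ + c/4) - 5) = (8 + c)*(-21/4 + c/4))
(-2*N(1))*(0 + 2*6) = (-2*(-42 - 13/4*1 + (¼)*1²))*(0 + 2*6) = (-2*(-42 - 13/4 + (¼)*1))*(0 + 12) = -2*(-42 - 13/4 + ¼)*12 = -2*(-45)*12 = 90*12 = 1080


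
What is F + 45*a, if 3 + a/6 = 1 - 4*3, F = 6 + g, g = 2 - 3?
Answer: -3775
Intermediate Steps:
g = -1
F = 5 (F = 6 - 1 = 5)
a = -84 (a = -18 + 6*(1 - 4*3) = -18 + 6*(1 - 12) = -18 + 6*(-11) = -18 - 66 = -84)
F + 45*a = 5 + 45*(-84) = 5 - 3780 = -3775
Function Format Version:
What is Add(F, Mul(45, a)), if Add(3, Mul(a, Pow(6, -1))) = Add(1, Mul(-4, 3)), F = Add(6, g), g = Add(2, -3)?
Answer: -3775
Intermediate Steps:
g = -1
F = 5 (F = Add(6, -1) = 5)
a = -84 (a = Add(-18, Mul(6, Add(1, Mul(-4, 3)))) = Add(-18, Mul(6, Add(1, -12))) = Add(-18, Mul(6, -11)) = Add(-18, -66) = -84)
Add(F, Mul(45, a)) = Add(5, Mul(45, -84)) = Add(5, -3780) = -3775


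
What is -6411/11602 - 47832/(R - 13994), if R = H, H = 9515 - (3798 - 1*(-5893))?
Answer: 232051497/82200170 ≈ 2.8230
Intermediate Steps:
H = -176 (H = 9515 - (3798 + 5893) = 9515 - 1*9691 = 9515 - 9691 = -176)
R = -176
-6411/11602 - 47832/(R - 13994) = -6411/11602 - 47832/(-176 - 13994) = -6411*1/11602 - 47832/(-14170) = -6411/11602 - 47832*(-1/14170) = -6411/11602 + 23916/7085 = 232051497/82200170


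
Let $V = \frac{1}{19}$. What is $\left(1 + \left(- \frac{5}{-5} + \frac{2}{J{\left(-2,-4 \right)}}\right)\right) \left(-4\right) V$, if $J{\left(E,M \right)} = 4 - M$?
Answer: $- \frac{9}{19} \approx -0.47368$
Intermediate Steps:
$V = \frac{1}{19} \approx 0.052632$
$\left(1 + \left(- \frac{5}{-5} + \frac{2}{J{\left(-2,-4 \right)}}\right)\right) \left(-4\right) V = \left(1 + \left(- \frac{5}{-5} + \frac{2}{4 - -4}\right)\right) \left(-4\right) \frac{1}{19} = \left(1 + \left(\left(-5\right) \left(- \frac{1}{5}\right) + \frac{2}{4 + 4}\right)\right) \left(-4\right) \frac{1}{19} = \left(1 + \left(1 + \frac{2}{8}\right)\right) \left(-4\right) \frac{1}{19} = \left(1 + \left(1 + 2 \cdot \frac{1}{8}\right)\right) \left(-4\right) \frac{1}{19} = \left(1 + \left(1 + \frac{1}{4}\right)\right) \left(-4\right) \frac{1}{19} = \left(1 + \frac{5}{4}\right) \left(-4\right) \frac{1}{19} = \frac{9}{4} \left(-4\right) \frac{1}{19} = \left(-9\right) \frac{1}{19} = - \frac{9}{19}$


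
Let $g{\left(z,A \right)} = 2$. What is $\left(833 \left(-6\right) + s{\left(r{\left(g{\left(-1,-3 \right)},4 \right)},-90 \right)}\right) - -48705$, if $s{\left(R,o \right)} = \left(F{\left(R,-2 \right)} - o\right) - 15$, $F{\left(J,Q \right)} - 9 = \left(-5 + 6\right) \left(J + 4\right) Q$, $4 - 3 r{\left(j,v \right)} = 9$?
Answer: $\frac{131359}{3} \approx 43786.0$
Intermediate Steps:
$r{\left(j,v \right)} = - \frac{5}{3}$ ($r{\left(j,v \right)} = \frac{4}{3} - 3 = - \frac{5}{3}$)
$F{\left(J,Q \right)} = 9 + Q \left(4 + J\right)$ ($F{\left(J,Q \right)} = 9 + \left(-5 + 6\right) \left(J + 4\right) Q = 9 + 1 \left(4 + J\right) Q = 9 + \left(4 + J\right) Q = 9 + Q \left(4 + J\right)$)
$s{\left(R,o \right)} = -14 - o - 2 R$ ($s{\left(R,o \right)} = \left(\left(9 + 4 \left(-2\right) + R \left(-2\right)\right) - o\right) - 15 = \left(\left(9 - 8 - 2 R\right) - o\right) - 15 = \left(\left(1 - 2 R\right) - o\right) - 15 = \left(1 - o - 2 R\right) - 15 = -14 - o - 2 R$)
$\left(833 \left(-6\right) + s{\left(r{\left(g{\left(-1,-3 \right)},4 \right)},-90 \right)}\right) - -48705 = \left(833 \left(-6\right) - - \frac{238}{3}\right) - -48705 = \left(-4998 + \left(-14 + 90 + \frac{10}{3}\right)\right) + 48705 = \left(-4998 + \frac{238}{3}\right) + 48705 = - \frac{14756}{3} + 48705 = \frac{131359}{3}$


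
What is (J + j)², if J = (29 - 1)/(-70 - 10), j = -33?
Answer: 444889/400 ≈ 1112.2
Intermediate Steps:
J = -7/20 (J = 28/(-80) = 28*(-1/80) = -7/20 ≈ -0.35000)
(J + j)² = (-7/20 - 33)² = (-667/20)² = 444889/400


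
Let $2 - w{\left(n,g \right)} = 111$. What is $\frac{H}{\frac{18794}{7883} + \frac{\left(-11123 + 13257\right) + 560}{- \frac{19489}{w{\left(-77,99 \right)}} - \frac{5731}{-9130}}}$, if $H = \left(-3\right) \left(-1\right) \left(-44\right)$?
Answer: $- \frac{8445495359202}{1113185035093} \approx -7.5868$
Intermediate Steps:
$w{\left(n,g \right)} = -109$ ($w{\left(n,g \right)} = 2 - 111 = -109$)
$H = -132$ ($H = 3 \left(-44\right) = -132$)
$\frac{H}{\frac{18794}{7883} + \frac{\left(-11123 + 13257\right) + 560}{- \frac{19489}{w{\left(-77,99 \right)}} - \frac{5731}{-9130}}} = - \frac{132}{\frac{18794}{7883} + \frac{\left(-11123 + 13257\right) + 560}{- \frac{19489}{-109} - \frac{5731}{-9130}}} = - \frac{132}{18794 \cdot \frac{1}{7883} + \frac{2134 + 560}{\left(-19489\right) \left(- \frac{1}{109}\right) - - \frac{521}{830}}} = - \frac{132}{\frac{18794}{7883} + \frac{2694}{\frac{19489}{109} + \frac{521}{830}}} = - \frac{132}{\frac{18794}{7883} + \frac{2694}{\frac{16232659}{90470}}} = - \frac{132}{\frac{18794}{7883} + 2694 \cdot \frac{90470}{16232659}} = - \frac{132}{\frac{18794}{7883} + \frac{243726180}{16232659}} = - \frac{132}{\frac{2226370070186}{127962050897}} = \left(-132\right) \frac{127962050897}{2226370070186} = - \frac{8445495359202}{1113185035093}$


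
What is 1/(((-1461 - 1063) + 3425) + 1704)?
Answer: 1/2605 ≈ 0.00038388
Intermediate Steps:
1/(((-1461 - 1063) + 3425) + 1704) = 1/((-2524 + 3425) + 1704) = 1/(901 + 1704) = 1/2605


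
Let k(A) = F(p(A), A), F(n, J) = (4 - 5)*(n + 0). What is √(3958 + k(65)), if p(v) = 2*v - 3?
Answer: √3831 ≈ 61.895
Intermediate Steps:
p(v) = -3 + 2*v
F(n, J) = -n
k(A) = 3 - 2*A (k(A) = -(-3 + 2*A) = 3 - 2*A)
√(3958 + k(65)) = √(3958 + (3 - 2*65)) = √(3958 + (3 - 130)) = √(3958 - 127) = √3831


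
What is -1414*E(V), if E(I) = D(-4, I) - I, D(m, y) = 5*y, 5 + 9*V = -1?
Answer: 11312/3 ≈ 3770.7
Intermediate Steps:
V = -⅔ (V = -5/9 + (⅑)*(-1) = -5/9 - ⅑ = -⅔ ≈ -0.66667)
E(I) = 4*I (E(I) = 5*I - I = 4*I)
-1414*E(V) = -5656*(-2)/3 = -1414*(-8/3) = 11312/3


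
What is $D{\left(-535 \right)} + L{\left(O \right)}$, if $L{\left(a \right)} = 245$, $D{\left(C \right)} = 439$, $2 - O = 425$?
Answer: $684$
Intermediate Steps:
$O = -423$ ($O = 2 - 425 = -423$)
$D{\left(-535 \right)} + L{\left(O \right)} = 439 + 245 = 684$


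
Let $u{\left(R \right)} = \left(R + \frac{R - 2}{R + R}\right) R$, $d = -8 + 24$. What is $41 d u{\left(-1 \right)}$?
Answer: $-328$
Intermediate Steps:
$d = 16$
$u{\left(R \right)} = R \left(R + \frac{-2 + R}{2 R}\right)$ ($u{\left(R \right)} = \left(R + \frac{-2 + R}{2 R}\right) R = R \left(R + \frac{-2 + R}{2 R}\right)$)
$41 d u{\left(-1 \right)} = 41 \cdot 16 \left(-1 + \left(-1\right)^{2} + \frac{1}{2} \left(-1\right)\right) = 656 \left(-1 + 1 - \frac{1}{2}\right) = 656 \left(- \frac{1}{2}\right) = -328$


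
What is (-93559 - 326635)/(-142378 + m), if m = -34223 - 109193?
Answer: 210097/142897 ≈ 1.4703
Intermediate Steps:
m = -143416
(-93559 - 326635)/(-142378 + m) = (-93559 - 326635)/(-142378 - 143416) = -420194/(-285794) = -420194*(-1/285794) = 210097/142897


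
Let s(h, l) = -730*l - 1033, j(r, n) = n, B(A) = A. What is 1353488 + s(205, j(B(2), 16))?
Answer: 1340775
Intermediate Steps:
s(h, l) = -1033 - 730*l
1353488 + s(205, j(B(2), 16)) = 1353488 + (-1033 - 730*16) = 1353488 + (-1033 - 11680) = 1353488 - 12713 = 1340775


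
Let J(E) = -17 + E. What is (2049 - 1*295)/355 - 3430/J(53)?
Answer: -577253/6390 ≈ -90.337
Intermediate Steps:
(2049 - 1*295)/355 - 3430/J(53) = (2049 - 1*295)/355 - 3430/(-17 + 53) = (2049 - 295)*(1/355) - 3430/36 = 1754*(1/355) - 3430*1/36 = 1754/355 - 1715/18 = -577253/6390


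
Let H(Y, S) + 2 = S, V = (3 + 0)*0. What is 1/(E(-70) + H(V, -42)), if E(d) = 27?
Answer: -1/17 ≈ -0.058824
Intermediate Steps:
V = 0 (V = 3*0 = 0)
H(Y, S) = -2 + S
1/(E(-70) + H(V, -42)) = 1/(27 + (-2 - 42)) = 1/(27 - 44) = 1/(-17) = -1/17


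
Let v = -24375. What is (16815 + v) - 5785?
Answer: -13345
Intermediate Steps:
(16815 + v) - 5785 = (16815 - 24375) - 5785 = -7560 - 5785 = -13345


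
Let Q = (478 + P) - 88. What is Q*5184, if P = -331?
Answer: 305856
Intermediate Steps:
Q = 59 (Q = (478 - 331) - 88 = 147 - 88 = 59)
Q*5184 = 59*5184 = 305856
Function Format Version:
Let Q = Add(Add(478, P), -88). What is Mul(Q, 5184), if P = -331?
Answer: 305856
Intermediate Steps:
Q = 59 (Q = Add(Add(478, -331), -88) = Add(147, -88) = 59)
Mul(Q, 5184) = Mul(59, 5184) = 305856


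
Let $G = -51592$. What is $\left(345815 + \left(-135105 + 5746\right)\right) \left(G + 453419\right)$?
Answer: $86977865112$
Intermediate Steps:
$\left(345815 + \left(-135105 + 5746\right)\right) \left(G + 453419\right) = \left(345815 + \left(-135105 + 5746\right)\right) \left(-51592 + 453419\right) = \left(345815 - 129359\right) 401827 = 216456 \cdot 401827 = 86977865112$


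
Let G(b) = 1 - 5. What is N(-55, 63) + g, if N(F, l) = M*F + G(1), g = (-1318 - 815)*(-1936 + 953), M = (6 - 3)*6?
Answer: 2095745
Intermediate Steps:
G(b) = -4
M = 18 (M = 3*6 = 18)
g = 2096739 (g = -2133*(-983) = 2096739)
N(F, l) = -4 + 18*F (N(F, l) = 18*F - 4 = -4 + 18*F)
N(-55, 63) + g = (-4 + 18*(-55)) + 2096739 = (-4 - 990) + 2096739 = -994 + 2096739 = 2095745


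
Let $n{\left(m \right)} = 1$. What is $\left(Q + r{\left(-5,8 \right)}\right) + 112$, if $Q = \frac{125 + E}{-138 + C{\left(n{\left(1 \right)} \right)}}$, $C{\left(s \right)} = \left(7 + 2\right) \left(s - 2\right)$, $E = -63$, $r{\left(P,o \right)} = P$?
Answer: $\frac{15667}{147} \approx 106.58$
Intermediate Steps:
$C{\left(s \right)} = -18 + 9 s$ ($C{\left(s \right)} = 9 \left(-2 + s\right) = -18 + 9 s$)
$Q = - \frac{62}{147}$ ($Q = \frac{125 - 63}{-138 + \left(-18 + 9 \cdot 1\right)} = \frac{62}{-138 + \left(-18 + 9\right)} = \frac{62}{-138 - 9} = \frac{62}{-147} = 62 \left(- \frac{1}{147}\right) = - \frac{62}{147} \approx -0.42177$)
$\left(Q + r{\left(-5,8 \right)}\right) + 112 = \left(- \frac{62}{147} - 5\right) + 112 = - \frac{797}{147} + 112 = \frac{15667}{147}$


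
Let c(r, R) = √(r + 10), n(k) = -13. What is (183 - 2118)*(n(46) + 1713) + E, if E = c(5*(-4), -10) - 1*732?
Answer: -3290232 + I*√10 ≈ -3.2902e+6 + 3.1623*I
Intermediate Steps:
c(r, R) = √(10 + r)
E = -732 + I*√10 (E = √(10 + 5*(-4)) - 1*732 = √(10 - 20) - 732 = √(-10) - 732 = I*√10 - 732 = -732 + I*√10 ≈ -732.0 + 3.1623*I)
(183 - 2118)*(n(46) + 1713) + E = (183 - 2118)*(-13 + 1713) + (-732 + I*√10) = -1935*1700 + (-732 + I*√10) = -3289500 + (-732 + I*√10) = -3290232 + I*√10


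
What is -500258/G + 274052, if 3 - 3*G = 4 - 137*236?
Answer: 2952958146/10777 ≈ 2.7401e+5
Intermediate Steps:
G = 10777 (G = 1 - (4 - 137*236)/3 = 1 - (4 - 32332)/3 = 1 - 1/3*(-32328) = 1 + 10776 = 10777)
-500258/G + 274052 = -500258/10777 + 274052 = 2952958146/10777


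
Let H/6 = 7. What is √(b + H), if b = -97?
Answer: I*√55 ≈ 7.4162*I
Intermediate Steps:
H = 42 (H = 6*7 = 42)
√(b + H) = √(-97 + 42) = √(-55) = I*√55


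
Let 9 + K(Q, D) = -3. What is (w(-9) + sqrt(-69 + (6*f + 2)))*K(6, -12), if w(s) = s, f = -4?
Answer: 108 - 12*I*sqrt(91) ≈ 108.0 - 114.47*I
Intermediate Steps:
K(Q, D) = -12 (K(Q, D) = -9 - 3 = -12)
(w(-9) + sqrt(-69 + (6*f + 2)))*K(6, -12) = (-9 + sqrt(-69 + (6*(-4) + 2)))*(-12) = (-9 + sqrt(-69 + (-24 + 2)))*(-12) = (-9 + sqrt(-69 - 22))*(-12) = (-9 + sqrt(-91))*(-12) = (-9 + I*sqrt(91))*(-12) = 108 - 12*I*sqrt(91)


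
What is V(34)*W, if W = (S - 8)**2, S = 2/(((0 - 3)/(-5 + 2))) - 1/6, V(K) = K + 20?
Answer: 4107/2 ≈ 2053.5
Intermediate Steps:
V(K) = 20 + K
S = 11/6 (S = 2/((-3/(-3))) - 1*1/6 = 2/((-3*(-1/3))) - 1/6 = 2/1 - 1/6 = 2*1 - 1/6 = 2 - 1/6 = 11/6 ≈ 1.8333)
W = 1369/36 (W = (11/6 - 8)**2 = (-37/6)**2 = 1369/36 ≈ 38.028)
V(34)*W = (20 + 34)*(1369/36) = 54*(1369/36) = 4107/2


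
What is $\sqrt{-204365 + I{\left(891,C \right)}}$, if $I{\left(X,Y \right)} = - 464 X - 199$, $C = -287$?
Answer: $14 i \sqrt{3153} \approx 786.12 i$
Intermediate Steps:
$I{\left(X,Y \right)} = -199 - 464 X$
$\sqrt{-204365 + I{\left(891,C \right)}} = \sqrt{-204365 - 413623} = \sqrt{-617988} = 14 i \sqrt{3153}$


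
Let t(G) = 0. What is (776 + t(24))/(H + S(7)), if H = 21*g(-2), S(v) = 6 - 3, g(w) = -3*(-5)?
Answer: 388/159 ≈ 2.4403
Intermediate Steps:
g(w) = 15
S(v) = 3
H = 315 (H = 21*15 = 315)
(776 + t(24))/(H + S(7)) = (776 + 0)/(315 + 3) = 776/318 = 776*(1/318) = 388/159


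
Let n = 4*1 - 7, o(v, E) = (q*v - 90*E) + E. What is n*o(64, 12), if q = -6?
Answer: 4356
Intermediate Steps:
o(v, E) = -89*E - 6*v (o(v, E) = (-6*v - 90*E) + E = (-90*E - 6*v) + E = -89*E - 6*v)
n = -3 (n = 4 - 7 = -3)
n*o(64, 12) = -3*(-89*12 - 6*64) = -3*(-1068 - 384) = -3*(-1452) = 4356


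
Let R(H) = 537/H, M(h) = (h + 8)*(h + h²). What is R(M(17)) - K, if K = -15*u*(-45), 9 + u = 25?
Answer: -27539821/2550 ≈ -10800.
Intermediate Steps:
u = 16 (u = -9 + 25 = 16)
K = 10800 (K = -15*16*(-45) = -240*(-45) = 10800)
M(h) = (8 + h)*(h + h²)
R(M(17)) - K = 537/((17*(8 + 17² + 9*17))) - 1*10800 = 537/((17*(8 + 289 + 153))) - 10800 = 537/((17*450)) - 10800 = 537/7650 - 10800 = 537*(1/7650) - 10800 = 179/2550 - 10800 = -27539821/2550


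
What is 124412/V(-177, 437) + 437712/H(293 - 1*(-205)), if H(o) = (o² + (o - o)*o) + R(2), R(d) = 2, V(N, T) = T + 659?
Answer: 356075623/3088802 ≈ 115.28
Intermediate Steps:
V(N, T) = 659 + T
H(o) = 2 + o² (H(o) = (o² + (o - o)*o) + 2 = (o² + 0*o) + 2 = (o² + 0) + 2 = o² + 2 = 2 + o²)
124412/V(-177, 437) + 437712/H(293 - 1*(-205)) = 124412/(659 + 437) + 437712/(2 + (293 - 1*(-205))²) = 124412/1096 + 437712/(2 + (293 + 205)²) = 124412*(1/1096) + 437712/(2 + 498²) = 31103/274 + 437712/(2 + 248004) = 31103/274 + 437712/248006 = 31103/274 + 437712*(1/248006) = 31103/274 + 19896/11273 = 356075623/3088802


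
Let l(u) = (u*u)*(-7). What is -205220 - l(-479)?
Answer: 1400867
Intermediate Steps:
l(u) = -7*u² (l(u) = u²*(-7) = -7*u²)
-205220 - l(-479) = -205220 - (-7)*(-479)² = -205220 - (-7)*229441 = -205220 - 1*(-1606087) = -205220 + 1606087 = 1400867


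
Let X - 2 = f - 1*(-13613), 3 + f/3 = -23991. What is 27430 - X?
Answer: 85797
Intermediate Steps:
f = -71982 (f = -9 + 3*(-23991) = -9 - 71973 = -71982)
X = -58367 (X = 2 + (-71982 - 1*(-13613)) = 2 + (-71982 + 13613) = 2 - 58369 = -58367)
27430 - X = 27430 - 1*(-58367) = 27430 + 58367 = 85797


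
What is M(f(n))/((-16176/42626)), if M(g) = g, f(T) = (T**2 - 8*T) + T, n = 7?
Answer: 0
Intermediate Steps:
f(T) = T**2 - 7*T
M(f(n))/((-16176/42626)) = (7*(-7 + 7))/((-16176/42626)) = (7*0)/((-16176*1/42626)) = 0/(-8088/21313) = 0*(-21313/8088) = 0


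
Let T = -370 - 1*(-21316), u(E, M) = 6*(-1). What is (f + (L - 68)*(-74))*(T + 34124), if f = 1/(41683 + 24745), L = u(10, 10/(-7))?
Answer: 10016124138015/33214 ≈ 3.0156e+8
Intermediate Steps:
u(E, M) = -6
L = -6
T = 20946 (T = -370 + 21316 = 20946)
f = 1/66428 ≈ 1.5054e-5
(f + (L - 68)*(-74))*(T + 34124) = (1/66428 + (-6 - 68)*(-74))*(20946 + 34124) = (1/66428 - 74*(-74))*55070 = (1/66428 + 5476)*55070 = (363759729/66428)*55070 = 10016124138015/33214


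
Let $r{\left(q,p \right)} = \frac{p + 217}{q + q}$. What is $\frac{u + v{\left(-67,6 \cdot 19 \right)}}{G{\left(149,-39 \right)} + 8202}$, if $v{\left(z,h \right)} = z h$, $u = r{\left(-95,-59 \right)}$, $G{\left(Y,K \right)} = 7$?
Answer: $- \frac{725689}{779855} \approx -0.93054$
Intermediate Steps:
$r{\left(q,p \right)} = \frac{217 + p}{2 q}$
$u = - \frac{79}{95}$ ($u = \frac{217 - 59}{2 \left(-95\right)} = \frac{1}{2} \left(- \frac{1}{95}\right) 158 = - \frac{79}{95} \approx -0.83158$)
$v{\left(z,h \right)} = h z$
$\frac{u + v{\left(-67,6 \cdot 19 \right)}}{G{\left(149,-39 \right)} + 8202} = \frac{- \frac{79}{95} + 6 \cdot 19 \left(-67\right)}{7 + 8202} = \frac{- \frac{79}{95} + 114 \left(-67\right)}{8209} = \left(- \frac{79}{95} - 7638\right) \frac{1}{8209} = \left(- \frac{725689}{95}\right) \frac{1}{8209} = - \frac{725689}{779855}$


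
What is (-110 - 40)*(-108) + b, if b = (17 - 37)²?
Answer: 16600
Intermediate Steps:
b = 400 (b = (-20)² = 400)
(-110 - 40)*(-108) + b = (-110 - 40)*(-108) + 400 = -150*(-108) + 400 = 16200 + 400 = 16600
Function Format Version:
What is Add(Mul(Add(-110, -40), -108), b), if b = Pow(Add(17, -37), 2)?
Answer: 16600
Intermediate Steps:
b = 400 (b = Pow(-20, 2) = 400)
Add(Mul(Add(-110, -40), -108), b) = Add(Mul(Add(-110, -40), -108), 400) = Add(Mul(-150, -108), 400) = Add(16200, 400) = 16600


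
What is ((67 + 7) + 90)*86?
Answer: 14104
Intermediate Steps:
((67 + 7) + 90)*86 = (74 + 90)*86 = 164*86 = 14104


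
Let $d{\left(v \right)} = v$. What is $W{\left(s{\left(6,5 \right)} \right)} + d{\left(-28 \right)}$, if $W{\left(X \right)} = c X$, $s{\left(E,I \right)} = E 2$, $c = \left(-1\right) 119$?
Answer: $-1456$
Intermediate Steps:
$c = -119$
$s{\left(E,I \right)} = 2 E$
$W{\left(X \right)} = - 119 X$
$W{\left(s{\left(6,5 \right)} \right)} + d{\left(-28 \right)} = - 119 \cdot 2 \cdot 6 - 28 = \left(-119\right) 12 - 28 = -1428 - 28 = -1456$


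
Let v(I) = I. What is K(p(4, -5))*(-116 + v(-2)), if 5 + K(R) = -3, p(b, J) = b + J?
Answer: 944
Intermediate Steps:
p(b, J) = J + b
K(R) = -8 (K(R) = -5 - 3 = -8)
K(p(4, -5))*(-116 + v(-2)) = -8*(-116 - 2) = -8*(-118) = 944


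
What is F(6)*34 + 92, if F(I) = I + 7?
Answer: 534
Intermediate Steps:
F(I) = 7 + I
F(6)*34 + 92 = (7 + 6)*34 + 92 = 13*34 + 92 = 442 + 92 = 534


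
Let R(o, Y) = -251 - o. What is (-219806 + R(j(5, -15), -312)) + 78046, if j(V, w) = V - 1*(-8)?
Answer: -142024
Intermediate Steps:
j(V, w) = 8 + V (j(V, w) = V + 8 = 8 + V)
(-219806 + R(j(5, -15), -312)) + 78046 = (-219806 + (-251 - (8 + 5))) + 78046 = (-219806 + (-251 - 1*13)) + 78046 = (-219806 + (-251 - 13)) + 78046 = (-219806 - 264) + 78046 = -220070 + 78046 = -142024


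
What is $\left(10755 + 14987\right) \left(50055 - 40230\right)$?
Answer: $252915150$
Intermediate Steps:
$\left(10755 + 14987\right) \left(50055 - 40230\right) = 25742 \cdot 9825 = 252915150$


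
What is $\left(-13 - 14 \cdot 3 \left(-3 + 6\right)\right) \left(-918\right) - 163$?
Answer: $127439$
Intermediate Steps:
$\left(-13 - 14 \cdot 3 \left(-3 + 6\right)\right) \left(-918\right) - 163 = \left(-13 - 14 \cdot 3 \cdot 3\right) \left(-918\right) - 163 = \left(-13 - 126\right) \left(-918\right) - 163 = \left(-139\right) \left(-918\right) - 163 = 127602 - 163 = 127439$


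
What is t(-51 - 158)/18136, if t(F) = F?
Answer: -209/18136 ≈ -0.011524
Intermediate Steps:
t(-51 - 158)/18136 = (-51 - 158)/18136 = -209*1/18136 = -209/18136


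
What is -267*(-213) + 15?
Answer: 56886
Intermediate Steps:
-267*(-213) + 15 = 56871 + 15 = 56886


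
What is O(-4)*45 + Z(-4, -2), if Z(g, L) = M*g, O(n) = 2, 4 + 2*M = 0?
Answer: 98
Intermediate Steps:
M = -2 (M = -2 + (1/2)*0 = -2 + 0 = -2)
Z(g, L) = -2*g
O(-4)*45 + Z(-4, -2) = 2*45 - 2*(-4) = 90 + 8 = 98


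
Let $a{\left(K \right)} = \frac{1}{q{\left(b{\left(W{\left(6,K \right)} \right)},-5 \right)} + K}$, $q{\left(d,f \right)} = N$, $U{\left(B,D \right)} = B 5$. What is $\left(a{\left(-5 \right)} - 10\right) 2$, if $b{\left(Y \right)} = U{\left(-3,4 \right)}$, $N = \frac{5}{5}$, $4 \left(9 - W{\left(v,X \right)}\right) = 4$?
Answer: $- \frac{41}{2} \approx -20.5$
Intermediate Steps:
$W{\left(v,X \right)} = 8$ ($W{\left(v,X \right)} = 9 - 1 = 8$)
$U{\left(B,D \right)} = 5 B$
$N = 1$ ($N = 5 \cdot \frac{1}{5} = 1$)
$b{\left(Y \right)} = -15$ ($b{\left(Y \right)} = 5 \left(-3\right) = -15$)
$q{\left(d,f \right)} = 1$
$a{\left(K \right)} = \frac{1}{1 + K}$
$\left(a{\left(-5 \right)} - 10\right) 2 = \left(\frac{1}{1 - 5} - 10\right) 2 = \left(\frac{1}{-4} - 10\right) 2 = \left(- \frac{1}{4} - 10\right) 2 = \left(- \frac{41}{4}\right) 2 = - \frac{41}{2}$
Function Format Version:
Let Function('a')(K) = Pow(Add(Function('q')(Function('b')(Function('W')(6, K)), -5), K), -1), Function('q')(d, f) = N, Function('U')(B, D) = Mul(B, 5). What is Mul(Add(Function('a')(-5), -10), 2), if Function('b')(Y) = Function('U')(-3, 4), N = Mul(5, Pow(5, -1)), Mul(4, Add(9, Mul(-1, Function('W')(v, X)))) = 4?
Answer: Rational(-41, 2) ≈ -20.500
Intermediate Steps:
Function('W')(v, X) = 8 (Function('W')(v, X) = Add(9, Mul(Rational(-1, 4), 4)) = Add(9, -1) = 8)
Function('U')(B, D) = Mul(5, B)
N = 1 (N = Mul(5, Rational(1, 5)) = 1)
Function('b')(Y) = -15 (Function('b')(Y) = Mul(5, -3) = -15)
Function('q')(d, f) = 1
Function('a')(K) = Pow(Add(1, K), -1)
Mul(Add(Function('a')(-5), -10), 2) = Mul(Add(Pow(Add(1, -5), -1), -10), 2) = Mul(Add(Pow(-4, -1), -10), 2) = Mul(Add(Rational(-1, 4), -10), 2) = Mul(Rational(-41, 4), 2) = Rational(-41, 2)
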